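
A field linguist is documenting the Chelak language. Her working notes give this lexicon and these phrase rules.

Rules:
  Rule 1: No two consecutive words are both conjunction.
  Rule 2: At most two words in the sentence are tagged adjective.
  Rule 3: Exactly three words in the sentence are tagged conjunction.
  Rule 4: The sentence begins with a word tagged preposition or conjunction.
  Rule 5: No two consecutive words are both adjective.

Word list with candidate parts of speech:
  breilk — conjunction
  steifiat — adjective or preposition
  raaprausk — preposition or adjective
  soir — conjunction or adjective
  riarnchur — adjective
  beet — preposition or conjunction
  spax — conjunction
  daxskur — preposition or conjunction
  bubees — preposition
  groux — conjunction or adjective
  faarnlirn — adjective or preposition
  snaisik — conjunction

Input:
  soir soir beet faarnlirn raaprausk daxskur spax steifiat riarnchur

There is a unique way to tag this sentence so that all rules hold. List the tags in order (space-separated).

Candidates per position — 1:soir {conjunction,adjective}; 2:soir {conjunction,adjective}; 3:beet {preposition,conjunction}; 4:faarnlirn {adjective,preposition}; 5:raaprausk {preposition,adjective}; 6:daxskur {preposition,conjunction}; 7:spax {conjunction}; 8:steifiat {adjective,preposition}; 9:riarnchur {adjective}.
Word 1 cannot be adjective — rule 4 would then fail for every completion. It is conjunction.
Word 2 cannot be conjunction — rule 1 would then fail for every completion. It is adjective.
Word 4 cannot be adjective — rule 2 would then fail for every completion. It is preposition.
Word 5 cannot be adjective — rule 2 would then fail for every completion. It is preposition.
Word 6 cannot be conjunction — rule 1 would then fail for every completion. It is preposition.
Word 8 cannot be adjective — rule 2 would then fail for every completion. It is preposition.
Word 3 cannot be preposition — rule 3 would then fail for every completion. It is conjunction.
So the tagging must be: conjunction adjective conjunction preposition preposition preposition conjunction preposition adjective.
Rule-by-rule: rule 1 ✓; rule 2 ✓; rule 3 ✓; rule 4 ✓; rule 5 ✓.

conjunction adjective conjunction preposition preposition preposition conjunction preposition adjective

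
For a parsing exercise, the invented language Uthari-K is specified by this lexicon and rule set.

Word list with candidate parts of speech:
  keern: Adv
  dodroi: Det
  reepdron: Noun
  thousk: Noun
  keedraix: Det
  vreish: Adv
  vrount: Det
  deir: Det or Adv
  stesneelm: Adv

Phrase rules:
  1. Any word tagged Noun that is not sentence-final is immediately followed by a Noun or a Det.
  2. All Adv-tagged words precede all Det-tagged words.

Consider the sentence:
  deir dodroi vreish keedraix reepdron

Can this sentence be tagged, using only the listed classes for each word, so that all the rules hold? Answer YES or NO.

Candidates per position — 1:deir {Det,Adv}; 2:dodroi {Det}; 3:vreish {Adv}; 4:keedraix {Det}; 5:reepdron {Noun}.
Rule 2 cannot be satisfied by any choice of tags from the lexicon.
So there is no consistent tagging.

NO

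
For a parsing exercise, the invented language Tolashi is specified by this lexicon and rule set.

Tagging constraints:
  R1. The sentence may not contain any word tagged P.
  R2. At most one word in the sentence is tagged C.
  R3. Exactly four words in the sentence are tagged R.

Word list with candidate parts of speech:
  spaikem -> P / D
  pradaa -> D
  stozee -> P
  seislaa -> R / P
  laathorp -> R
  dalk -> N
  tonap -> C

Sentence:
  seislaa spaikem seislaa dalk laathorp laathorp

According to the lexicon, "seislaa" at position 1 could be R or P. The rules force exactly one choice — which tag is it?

R

Candidates per position — 1:seislaa {R,P}; 2:spaikem {P,D}; 3:seislaa {R,P}; 4:dalk {N}; 5:laathorp {R}; 6:laathorp {R}.
At position 1, choosing P makes rule 1 impossible to satisfy; hence R.
At position 2, choosing P makes rule 1 impossible to satisfy; hence D.
At position 3, choosing P makes rule 1 impossible to satisfy; hence R.
The unique satisfying tagging is: R D R N R R.
Rule-by-rule: rule 1 ✓; rule 2 ✓; rule 3 ✓.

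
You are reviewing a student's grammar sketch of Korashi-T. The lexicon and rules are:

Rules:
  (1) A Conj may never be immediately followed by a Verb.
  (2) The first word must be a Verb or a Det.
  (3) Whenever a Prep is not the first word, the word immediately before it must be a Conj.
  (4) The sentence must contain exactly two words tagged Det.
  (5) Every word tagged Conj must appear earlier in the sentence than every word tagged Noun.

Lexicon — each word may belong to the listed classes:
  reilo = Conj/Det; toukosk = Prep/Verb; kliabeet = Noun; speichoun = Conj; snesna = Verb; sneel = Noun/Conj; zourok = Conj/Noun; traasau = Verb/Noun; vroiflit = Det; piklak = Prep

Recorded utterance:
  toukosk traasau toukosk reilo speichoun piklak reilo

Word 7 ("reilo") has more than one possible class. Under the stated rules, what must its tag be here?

Det

Candidates per position — 1:toukosk {Prep,Verb}; 2:traasau {Verb,Noun}; 3:toukosk {Prep,Verb}; 4:reilo {Conj,Det}; 5:speichoun {Conj}; 6:piklak {Prep}; 7:reilo {Conj,Det}.
Word 1 cannot be Prep — rule 2 would then fail for every completion. It is Verb.
Word 2 cannot be Noun — rule 5 would then fail for every completion. It is Verb.
Word 3 cannot be Prep — rule 3 would then fail for every completion. It is Verb.
Word 4 cannot be Conj — rule 4 would then fail for every completion. It is Det.
Word 7 cannot be Conj — rule 4 would then fail for every completion. It is Det.
That leaves exactly one tagging: Verb Verb Verb Det Conj Prep Det.
Checking: rule 1 holds; rule 2 holds; rule 3 holds; rule 4 holds; rule 5 holds.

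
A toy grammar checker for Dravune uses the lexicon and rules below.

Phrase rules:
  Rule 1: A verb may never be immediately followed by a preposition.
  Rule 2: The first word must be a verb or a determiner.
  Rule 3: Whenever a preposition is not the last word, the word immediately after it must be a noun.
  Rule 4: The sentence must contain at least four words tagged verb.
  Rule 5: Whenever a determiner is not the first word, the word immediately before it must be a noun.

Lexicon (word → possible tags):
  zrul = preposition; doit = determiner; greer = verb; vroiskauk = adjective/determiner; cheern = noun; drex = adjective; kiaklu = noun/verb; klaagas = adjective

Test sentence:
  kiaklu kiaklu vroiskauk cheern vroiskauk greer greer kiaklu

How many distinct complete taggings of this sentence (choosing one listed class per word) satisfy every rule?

8

Candidates per position — 1:kiaklu {noun,verb}; 2:kiaklu {noun,verb}; 3:vroiskauk {adjective,determiner}; 4:cheern {noun}; 5:vroiskauk {adjective,determiner}; 6:greer {verb}; 7:greer {verb}; 8:kiaklu {noun,verb}.
There are 32 candidate sequences in total.
Checking each against the rules leaves 8 sequences.
Count = 8.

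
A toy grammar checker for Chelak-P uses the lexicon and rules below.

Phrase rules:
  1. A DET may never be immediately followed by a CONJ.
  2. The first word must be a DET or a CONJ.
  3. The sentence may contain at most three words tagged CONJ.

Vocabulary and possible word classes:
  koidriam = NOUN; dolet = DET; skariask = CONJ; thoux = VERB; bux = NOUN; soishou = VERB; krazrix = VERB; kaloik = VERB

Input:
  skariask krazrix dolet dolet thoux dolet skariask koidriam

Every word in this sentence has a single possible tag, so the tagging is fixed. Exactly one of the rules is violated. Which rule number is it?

Fixed tagging: CONJ VERB DET DET VERB DET CONJ NOUN.
Applying the rules: R1 fail, R2 pass, R3 pass.
Only rule 1 fails.

1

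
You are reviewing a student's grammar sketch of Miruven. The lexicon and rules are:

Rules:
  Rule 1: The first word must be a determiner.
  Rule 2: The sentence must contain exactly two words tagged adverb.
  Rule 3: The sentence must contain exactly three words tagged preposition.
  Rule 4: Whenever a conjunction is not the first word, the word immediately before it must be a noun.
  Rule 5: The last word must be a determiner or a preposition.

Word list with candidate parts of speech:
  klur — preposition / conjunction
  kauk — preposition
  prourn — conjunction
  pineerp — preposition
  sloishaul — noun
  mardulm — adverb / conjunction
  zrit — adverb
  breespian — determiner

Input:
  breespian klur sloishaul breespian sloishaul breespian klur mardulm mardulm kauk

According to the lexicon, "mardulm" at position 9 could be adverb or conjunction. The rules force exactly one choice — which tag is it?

Candidates per position — 1:breespian {determiner}; 2:klur {preposition,conjunction}; 3:sloishaul {noun}; 4:breespian {determiner}; 5:sloishaul {noun}; 6:breespian {determiner}; 7:klur {preposition,conjunction}; 8:mardulm {adverb,conjunction}; 9:mardulm {adverb,conjunction}; 10:kauk {preposition}.
Position 2: tagging it conjunction would leave rule 3 unsatisfiable, so it must be preposition.
Position 7: tagging it conjunction would leave rule 3 unsatisfiable, so it must be preposition.
Position 8: tagging it conjunction would leave rule 2 unsatisfiable, so it must be adverb.
Position 9: tagging it conjunction would leave rule 2 unsatisfiable, so it must be adverb.
The unique satisfying tagging is: determiner preposition noun determiner noun determiner preposition adverb adverb preposition.
Rule-by-rule: rule 1 ok; rule 2 ok; rule 3 ok; rule 4 ok; rule 5 ok.

adverb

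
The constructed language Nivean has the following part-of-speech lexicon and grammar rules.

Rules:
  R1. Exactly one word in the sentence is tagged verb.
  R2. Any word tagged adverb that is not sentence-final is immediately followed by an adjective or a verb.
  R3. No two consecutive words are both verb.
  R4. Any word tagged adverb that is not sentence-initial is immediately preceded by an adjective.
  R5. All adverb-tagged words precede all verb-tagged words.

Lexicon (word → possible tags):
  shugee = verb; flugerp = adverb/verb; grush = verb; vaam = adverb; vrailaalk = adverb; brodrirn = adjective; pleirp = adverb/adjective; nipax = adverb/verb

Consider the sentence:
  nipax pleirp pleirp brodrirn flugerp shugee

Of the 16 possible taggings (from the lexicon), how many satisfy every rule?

2

Candidates per position — 1:nipax {adverb,verb}; 2:pleirp {adverb,adjective}; 3:pleirp {adverb,adjective}; 4:brodrirn {adjective}; 5:flugerp {adverb,verb}; 6:shugee {verb}.
There are 16 candidate sequences in total.
The sequences that satisfy every rule: adverb adjective adverb adjective adverb verb; adverb adjective adjective adjective adverb verb.
Count = 2.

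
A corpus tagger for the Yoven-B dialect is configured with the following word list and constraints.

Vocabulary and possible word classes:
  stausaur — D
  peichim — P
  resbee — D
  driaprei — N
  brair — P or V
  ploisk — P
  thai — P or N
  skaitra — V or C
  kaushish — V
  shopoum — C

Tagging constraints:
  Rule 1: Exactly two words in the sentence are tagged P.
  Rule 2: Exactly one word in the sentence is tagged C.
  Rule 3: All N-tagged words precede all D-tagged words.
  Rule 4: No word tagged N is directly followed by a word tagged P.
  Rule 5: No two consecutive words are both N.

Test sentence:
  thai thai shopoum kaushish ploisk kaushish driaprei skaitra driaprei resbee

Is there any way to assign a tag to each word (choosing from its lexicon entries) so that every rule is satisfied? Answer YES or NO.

Candidates per position — 1:thai {P,N}; 2:thai {P,N}; 3:shopoum {C}; 4:kaushish {V}; 5:ploisk {P}; 6:kaushish {V}; 7:driaprei {N}; 8:skaitra {V,C}; 9:driaprei {N}; 10:resbee {D}.
One satisfying assignment: P N C V P V N V N D.
Rule-by-rule: rule 1 holds; rule 2 holds; rule 3 holds; rule 4 holds; rule 5 holds.

YES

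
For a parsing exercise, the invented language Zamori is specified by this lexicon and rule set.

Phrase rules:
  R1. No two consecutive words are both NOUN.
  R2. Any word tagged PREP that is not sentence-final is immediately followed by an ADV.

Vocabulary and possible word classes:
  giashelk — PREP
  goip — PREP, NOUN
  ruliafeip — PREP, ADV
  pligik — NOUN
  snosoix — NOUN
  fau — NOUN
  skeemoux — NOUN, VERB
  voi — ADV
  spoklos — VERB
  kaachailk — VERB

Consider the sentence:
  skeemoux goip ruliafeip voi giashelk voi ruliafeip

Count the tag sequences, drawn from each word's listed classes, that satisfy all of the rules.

8

Candidates per position — 1:skeemoux {NOUN,VERB}; 2:goip {PREP,NOUN}; 3:ruliafeip {PREP,ADV}; 4:voi {ADV}; 5:giashelk {PREP}; 6:voi {ADV}; 7:ruliafeip {PREP,ADV}.
There are 16 candidate sequences in total.
Checking each against the rules leaves 8 sequences.
Count = 8.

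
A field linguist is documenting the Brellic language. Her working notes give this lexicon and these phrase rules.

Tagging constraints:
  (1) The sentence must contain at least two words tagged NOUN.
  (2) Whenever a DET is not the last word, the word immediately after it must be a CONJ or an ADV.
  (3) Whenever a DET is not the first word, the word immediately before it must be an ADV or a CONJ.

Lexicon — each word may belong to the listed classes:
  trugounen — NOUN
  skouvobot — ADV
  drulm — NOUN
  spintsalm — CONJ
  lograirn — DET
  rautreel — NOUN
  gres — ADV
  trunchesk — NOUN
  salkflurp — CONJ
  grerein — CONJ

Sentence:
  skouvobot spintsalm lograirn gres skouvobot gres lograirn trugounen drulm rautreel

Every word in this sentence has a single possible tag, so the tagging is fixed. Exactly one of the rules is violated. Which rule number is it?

2

Fixed tagging: ADV CONJ DET ADV ADV ADV DET NOUN NOUN NOUN.
Rule check: R1 ✓, R2 ✗, R3 ✓.
Only rule 2 fails.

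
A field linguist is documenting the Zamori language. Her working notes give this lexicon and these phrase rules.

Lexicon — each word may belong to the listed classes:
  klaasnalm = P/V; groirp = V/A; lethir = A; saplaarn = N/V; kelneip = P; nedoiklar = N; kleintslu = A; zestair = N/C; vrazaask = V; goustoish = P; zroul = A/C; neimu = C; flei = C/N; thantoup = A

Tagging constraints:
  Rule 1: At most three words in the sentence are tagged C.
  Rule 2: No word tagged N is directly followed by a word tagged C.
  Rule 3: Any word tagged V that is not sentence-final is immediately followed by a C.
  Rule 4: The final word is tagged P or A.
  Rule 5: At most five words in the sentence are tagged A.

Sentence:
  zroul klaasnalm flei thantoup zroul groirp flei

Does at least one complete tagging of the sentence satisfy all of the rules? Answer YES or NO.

Candidates per position — 1:zroul {A,C}; 2:klaasnalm {P,V}; 3:flei {C,N}; 4:thantoup {A}; 5:zroul {A,C}; 6:groirp {V,A}; 7:flei {C,N}.
Rule 4 cannot be satisfied by any choice of tags from the lexicon.
So there is no consistent tagging.

NO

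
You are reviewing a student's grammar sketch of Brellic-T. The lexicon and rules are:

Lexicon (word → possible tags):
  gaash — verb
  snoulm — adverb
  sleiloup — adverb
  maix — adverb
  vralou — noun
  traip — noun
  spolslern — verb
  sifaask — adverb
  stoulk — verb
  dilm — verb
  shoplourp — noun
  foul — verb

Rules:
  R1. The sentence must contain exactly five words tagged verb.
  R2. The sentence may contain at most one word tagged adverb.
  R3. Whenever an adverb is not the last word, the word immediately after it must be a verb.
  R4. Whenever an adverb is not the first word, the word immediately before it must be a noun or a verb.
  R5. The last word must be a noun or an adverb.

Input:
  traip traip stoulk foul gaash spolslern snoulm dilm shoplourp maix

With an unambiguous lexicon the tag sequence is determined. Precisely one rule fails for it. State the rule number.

2

Fixed tagging: noun noun verb verb verb verb adverb verb noun adverb.
Rule check: R1 ok, R2 fails, R3 ok, R4 ok, R5 ok.
Only rule 2 fails.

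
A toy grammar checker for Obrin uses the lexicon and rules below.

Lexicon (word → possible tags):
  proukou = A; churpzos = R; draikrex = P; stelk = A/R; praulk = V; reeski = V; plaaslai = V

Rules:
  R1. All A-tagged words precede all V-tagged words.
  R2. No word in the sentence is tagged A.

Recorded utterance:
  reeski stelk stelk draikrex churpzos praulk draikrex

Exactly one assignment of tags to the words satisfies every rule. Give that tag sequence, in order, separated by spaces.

Candidates per position — 1:reeski {V}; 2:stelk {A,R}; 3:stelk {A,R}; 4:draikrex {P}; 5:churpzos {R}; 6:praulk {V}; 7:draikrex {P}.
Position 2: tagging it A would leave rule 1 unsatisfiable, so it must be R.
Position 3: tagging it A would leave rule 1 unsatisfiable, so it must be R.
So the tagging must be: V R R P R V P.
Check: rule 1 satisfied; rule 2 satisfied.

V R R P R V P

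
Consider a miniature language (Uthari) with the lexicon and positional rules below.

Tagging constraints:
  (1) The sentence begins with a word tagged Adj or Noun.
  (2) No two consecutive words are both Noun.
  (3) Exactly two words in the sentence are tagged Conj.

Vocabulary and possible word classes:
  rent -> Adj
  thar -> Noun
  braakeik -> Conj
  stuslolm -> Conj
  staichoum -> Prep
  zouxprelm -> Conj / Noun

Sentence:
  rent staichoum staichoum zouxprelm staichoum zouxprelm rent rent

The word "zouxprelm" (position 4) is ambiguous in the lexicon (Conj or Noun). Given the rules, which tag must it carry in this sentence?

Candidates per position — 1:rent {Adj}; 2:staichoum {Prep}; 3:staichoum {Prep}; 4:zouxprelm {Conj,Noun}; 5:staichoum {Prep}; 6:zouxprelm {Conj,Noun}; 7:rent {Adj}; 8:rent {Adj}.
Word 4 cannot be Noun — rule 3 would then fail for every completion. It is Conj.
Word 6 cannot be Noun — rule 3 would then fail for every completion. It is Conj.
So the tagging must be: Adj Prep Prep Conj Prep Conj Adj Adj.
Checking: rule 1 ok; rule 2 ok; rule 3 ok.

Conj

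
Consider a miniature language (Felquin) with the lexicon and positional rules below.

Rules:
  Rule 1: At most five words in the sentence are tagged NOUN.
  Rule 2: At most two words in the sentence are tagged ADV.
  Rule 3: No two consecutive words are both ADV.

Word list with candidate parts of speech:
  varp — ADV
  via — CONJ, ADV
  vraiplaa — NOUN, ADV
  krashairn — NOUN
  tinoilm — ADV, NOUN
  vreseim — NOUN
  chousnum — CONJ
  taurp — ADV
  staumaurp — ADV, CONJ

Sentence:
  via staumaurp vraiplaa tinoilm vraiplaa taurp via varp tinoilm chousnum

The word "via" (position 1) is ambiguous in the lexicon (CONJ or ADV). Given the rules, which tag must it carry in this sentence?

Candidates per position — 1:via {CONJ,ADV}; 2:staumaurp {ADV,CONJ}; 3:vraiplaa {NOUN,ADV}; 4:tinoilm {ADV,NOUN}; 5:vraiplaa {NOUN,ADV}; 6:taurp {ADV}; 7:via {CONJ,ADV}; 8:varp {ADV}; 9:tinoilm {ADV,NOUN}; 10:chousnum {CONJ}.
If word 1 were ADV, no tagging could satisfy rule 2; so word 1 is CONJ.
If word 2 were ADV, no tagging could satisfy rule 2; so word 2 is CONJ.
If word 3 were ADV, no tagging could satisfy rule 2; so word 3 is NOUN.
If word 4 were ADV, no tagging could satisfy rule 2; so word 4 is NOUN.
If word 5 were ADV, no tagging could satisfy rule 2; so word 5 is NOUN.
If word 7 were ADV, no tagging could satisfy rule 2; so word 7 is CONJ.
If word 9 were ADV, no tagging could satisfy rule 2; so word 9 is NOUN.
The unique satisfying tagging is: CONJ CONJ NOUN NOUN NOUN ADV CONJ ADV NOUN CONJ.
Checking: rule 1 holds; rule 2 holds; rule 3 holds.

CONJ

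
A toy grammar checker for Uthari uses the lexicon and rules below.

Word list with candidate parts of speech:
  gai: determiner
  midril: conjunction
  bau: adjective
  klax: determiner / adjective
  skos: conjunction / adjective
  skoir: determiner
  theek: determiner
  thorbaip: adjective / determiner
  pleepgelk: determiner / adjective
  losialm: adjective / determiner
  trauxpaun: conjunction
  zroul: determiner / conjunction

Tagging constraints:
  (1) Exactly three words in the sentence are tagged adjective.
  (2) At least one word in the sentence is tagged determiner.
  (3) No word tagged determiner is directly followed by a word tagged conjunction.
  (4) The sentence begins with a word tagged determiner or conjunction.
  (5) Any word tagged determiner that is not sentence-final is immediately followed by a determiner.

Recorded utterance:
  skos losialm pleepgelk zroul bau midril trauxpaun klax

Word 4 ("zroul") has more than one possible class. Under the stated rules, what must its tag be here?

Candidates per position — 1:skos {conjunction,adjective}; 2:losialm {adjective,determiner}; 3:pleepgelk {determiner,adjective}; 4:zroul {determiner,conjunction}; 5:bau {adjective}; 6:midril {conjunction}; 7:trauxpaun {conjunction}; 8:klax {determiner,adjective}.
At position 1, choosing adjective makes rule 4 impossible to satisfy; hence conjunction.
At position 2, choosing determiner makes rule 5 impossible to satisfy; hence adjective.
At position 3, choosing determiner makes rule 5 impossible to satisfy; hence adjective.
At position 4, choosing determiner makes rule 5 impossible to satisfy; hence conjunction.
At position 8, choosing adjective makes rule 1 impossible to satisfy; hence determiner.
The only consistent sequence is: conjunction adjective adjective conjunction adjective conjunction conjunction determiner.
Check: rule 1 holds; rule 2 holds; rule 3 holds; rule 4 holds; rule 5 holds.

conjunction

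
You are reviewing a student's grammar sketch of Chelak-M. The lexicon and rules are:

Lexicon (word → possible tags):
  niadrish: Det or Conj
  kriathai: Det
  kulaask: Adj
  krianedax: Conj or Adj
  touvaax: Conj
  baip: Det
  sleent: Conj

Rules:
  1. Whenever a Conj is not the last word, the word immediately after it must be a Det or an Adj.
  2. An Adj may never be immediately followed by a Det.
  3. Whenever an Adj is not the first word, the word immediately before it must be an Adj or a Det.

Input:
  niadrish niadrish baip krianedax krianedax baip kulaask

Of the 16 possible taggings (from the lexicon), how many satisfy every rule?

3

Candidates per position — 1:niadrish {Det,Conj}; 2:niadrish {Det,Conj}; 3:baip {Det}; 4:krianedax {Conj,Adj}; 5:krianedax {Conj,Adj}; 6:baip {Det}; 7:kulaask {Adj}.
There are 16 candidate sequences in total.
The sequences that satisfy every rule: Det Det Det Adj Conj Det Adj; Det Conj Det Adj Conj Det Adj; Conj Det Det Adj Conj Det Adj.
Count = 3.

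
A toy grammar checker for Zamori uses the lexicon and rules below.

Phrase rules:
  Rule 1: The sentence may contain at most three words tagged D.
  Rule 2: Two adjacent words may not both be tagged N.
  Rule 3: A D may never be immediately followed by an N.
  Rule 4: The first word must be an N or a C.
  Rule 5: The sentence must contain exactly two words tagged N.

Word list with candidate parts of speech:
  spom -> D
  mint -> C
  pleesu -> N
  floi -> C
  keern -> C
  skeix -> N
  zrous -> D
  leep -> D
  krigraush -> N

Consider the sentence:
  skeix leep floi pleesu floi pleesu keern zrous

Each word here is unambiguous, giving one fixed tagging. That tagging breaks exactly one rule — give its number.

Fixed tagging: N D C N C N C D.
Applying the rules: R1 holds, R2 holds, R3 holds, R4 holds, R5 violated.
Only rule 5 fails.

5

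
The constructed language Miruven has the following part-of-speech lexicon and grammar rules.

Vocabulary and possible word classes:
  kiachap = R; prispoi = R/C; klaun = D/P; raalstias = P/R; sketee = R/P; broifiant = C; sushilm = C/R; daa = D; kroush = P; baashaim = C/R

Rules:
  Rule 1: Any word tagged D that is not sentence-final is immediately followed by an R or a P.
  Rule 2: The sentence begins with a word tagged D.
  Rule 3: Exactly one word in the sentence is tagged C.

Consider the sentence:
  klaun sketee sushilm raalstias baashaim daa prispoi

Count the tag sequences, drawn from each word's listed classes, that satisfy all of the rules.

8

Candidates per position — 1:klaun {D,P}; 2:sketee {R,P}; 3:sushilm {C,R}; 4:raalstias {P,R}; 5:baashaim {C,R}; 6:daa {D}; 7:prispoi {R,C}.
There are 64 candidate sequences in total.
Checking each against the rules leaves 8 sequences.
Count = 8.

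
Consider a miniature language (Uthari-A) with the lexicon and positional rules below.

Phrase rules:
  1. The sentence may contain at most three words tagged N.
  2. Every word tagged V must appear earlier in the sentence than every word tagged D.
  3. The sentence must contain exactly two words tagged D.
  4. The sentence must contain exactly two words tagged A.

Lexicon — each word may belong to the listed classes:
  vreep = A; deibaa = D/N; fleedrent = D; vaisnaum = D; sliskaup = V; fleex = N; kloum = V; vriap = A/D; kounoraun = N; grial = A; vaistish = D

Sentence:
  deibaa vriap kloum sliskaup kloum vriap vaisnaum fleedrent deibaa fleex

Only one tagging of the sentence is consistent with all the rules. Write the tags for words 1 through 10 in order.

N A V V V A D D N N

Candidates per position — 1:deibaa {D,N}; 2:vriap {A,D}; 3:kloum {V}; 4:sliskaup {V}; 5:kloum {V}; 6:vriap {A,D}; 7:vaisnaum {D}; 8:fleedrent {D}; 9:deibaa {D,N}; 10:fleex {N}.
Word 1 cannot be D — rule 2 would then fail for every completion. It is N.
Word 2 cannot be D — rule 2 would then fail for every completion. It is A.
Word 6 cannot be D — rule 3 would then fail for every completion. It is A.
Word 9 cannot be D — rule 3 would then fail for every completion. It is N.
That leaves exactly one tagging: N A V V V A D D N N.
Rule-by-rule: rule 1 holds; rule 2 holds; rule 3 holds; rule 4 holds.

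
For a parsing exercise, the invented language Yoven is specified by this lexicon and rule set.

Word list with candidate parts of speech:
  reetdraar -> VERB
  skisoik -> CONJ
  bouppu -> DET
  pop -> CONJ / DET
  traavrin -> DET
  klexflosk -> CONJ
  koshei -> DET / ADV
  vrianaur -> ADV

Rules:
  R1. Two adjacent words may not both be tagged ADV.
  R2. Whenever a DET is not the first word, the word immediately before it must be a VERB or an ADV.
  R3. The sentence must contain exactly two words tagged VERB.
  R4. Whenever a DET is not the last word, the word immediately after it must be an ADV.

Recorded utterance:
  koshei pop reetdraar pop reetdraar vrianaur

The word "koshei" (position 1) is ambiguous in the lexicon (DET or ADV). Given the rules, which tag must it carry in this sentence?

Candidates per position — 1:koshei {DET,ADV}; 2:pop {CONJ,DET}; 3:reetdraar {VERB}; 4:pop {CONJ,DET}; 5:reetdraar {VERB}; 6:vrianaur {ADV}.
Word 1 cannot be DET — rule 4 would then fail for every completion. It is ADV.
Word 2 cannot be DET — rule 4 would then fail for every completion. It is CONJ.
Word 4 cannot be DET — rule 4 would then fail for every completion. It is CONJ.
That leaves exactly one tagging: ADV CONJ VERB CONJ VERB ADV.
Checking: rule 1 satisfied; rule 2 satisfied; rule 3 satisfied; rule 4 satisfied.

ADV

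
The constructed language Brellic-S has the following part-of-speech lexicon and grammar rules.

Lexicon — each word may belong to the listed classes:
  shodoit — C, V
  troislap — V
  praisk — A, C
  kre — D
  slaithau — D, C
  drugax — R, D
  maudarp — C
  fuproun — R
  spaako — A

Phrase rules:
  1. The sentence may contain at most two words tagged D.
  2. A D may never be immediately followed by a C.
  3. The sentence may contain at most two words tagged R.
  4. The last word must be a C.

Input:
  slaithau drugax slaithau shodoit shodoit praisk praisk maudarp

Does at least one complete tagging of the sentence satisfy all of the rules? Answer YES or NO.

YES

Candidates per position — 1:slaithau {D,C}; 2:drugax {R,D}; 3:slaithau {D,C}; 4:shodoit {C,V}; 5:shodoit {C,V}; 6:praisk {A,C}; 7:praisk {A,C}; 8:maudarp {C}.
One satisfying assignment: C R D V C A C C.
Checking: rule 1 holds; rule 2 holds; rule 3 holds; rule 4 holds.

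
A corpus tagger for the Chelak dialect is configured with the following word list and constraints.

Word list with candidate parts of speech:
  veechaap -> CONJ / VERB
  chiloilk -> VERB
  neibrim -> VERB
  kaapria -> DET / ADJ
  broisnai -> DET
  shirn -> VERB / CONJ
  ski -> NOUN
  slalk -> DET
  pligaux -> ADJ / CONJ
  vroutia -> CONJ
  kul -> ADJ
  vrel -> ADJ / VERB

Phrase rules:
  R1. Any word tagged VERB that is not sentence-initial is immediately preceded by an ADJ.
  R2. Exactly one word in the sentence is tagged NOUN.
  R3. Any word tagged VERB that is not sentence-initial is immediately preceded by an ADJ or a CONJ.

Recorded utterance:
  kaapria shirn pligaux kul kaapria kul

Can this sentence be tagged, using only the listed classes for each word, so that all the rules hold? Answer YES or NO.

NO

Candidates per position — 1:kaapria {DET,ADJ}; 2:shirn {VERB,CONJ}; 3:pligaux {ADJ,CONJ}; 4:kul {ADJ}; 5:kaapria {DET,ADJ}; 6:kul {ADJ}.
Rule 2 cannot be satisfied by any choice of tags from the lexicon.
So there is no consistent tagging.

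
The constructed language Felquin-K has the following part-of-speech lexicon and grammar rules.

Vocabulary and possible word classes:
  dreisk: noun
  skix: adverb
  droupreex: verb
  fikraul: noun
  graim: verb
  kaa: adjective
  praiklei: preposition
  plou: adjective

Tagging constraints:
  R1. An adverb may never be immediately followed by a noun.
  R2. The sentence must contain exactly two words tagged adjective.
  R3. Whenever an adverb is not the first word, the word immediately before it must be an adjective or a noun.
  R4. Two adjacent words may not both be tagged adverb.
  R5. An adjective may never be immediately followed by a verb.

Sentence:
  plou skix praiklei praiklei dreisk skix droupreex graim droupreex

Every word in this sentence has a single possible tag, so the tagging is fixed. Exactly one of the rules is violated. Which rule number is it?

2

Fixed tagging: adjective adverb preposition preposition noun adverb verb verb verb.
Rule check: R1 ✓, R2 ✗, R3 ✓, R4 ✓, R5 ✓.
Only rule 2 fails.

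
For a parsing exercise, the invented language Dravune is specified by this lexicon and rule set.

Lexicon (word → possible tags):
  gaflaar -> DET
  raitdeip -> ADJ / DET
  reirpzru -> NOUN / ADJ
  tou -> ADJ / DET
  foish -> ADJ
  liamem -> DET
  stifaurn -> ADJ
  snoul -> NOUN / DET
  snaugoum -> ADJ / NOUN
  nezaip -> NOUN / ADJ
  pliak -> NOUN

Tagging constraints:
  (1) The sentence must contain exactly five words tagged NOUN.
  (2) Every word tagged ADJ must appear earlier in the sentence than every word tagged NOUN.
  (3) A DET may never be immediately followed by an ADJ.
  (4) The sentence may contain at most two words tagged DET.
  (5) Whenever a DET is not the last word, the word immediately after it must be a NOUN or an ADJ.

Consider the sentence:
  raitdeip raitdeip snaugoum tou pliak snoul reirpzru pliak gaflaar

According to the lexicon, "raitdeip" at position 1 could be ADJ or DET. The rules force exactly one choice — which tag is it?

Candidates per position — 1:raitdeip {ADJ,DET}; 2:raitdeip {ADJ,DET}; 3:snaugoum {ADJ,NOUN}; 4:tou {ADJ,DET}; 5:pliak {NOUN}; 6:snoul {NOUN,DET}; 7:reirpzru {NOUN,ADJ}; 8:pliak {NOUN}; 9:gaflaar {DET}.
At position 3, choosing ADJ makes rule 1 impossible to satisfy; hence NOUN.
At position 4, choosing ADJ makes rule 2 impossible to satisfy; hence DET.
At position 6, choosing DET makes rule 1 impossible to satisfy; hence NOUN.
At position 7, choosing ADJ makes rule 1 impossible to satisfy; hence NOUN.
At position 1, choosing DET makes rule 4 impossible to satisfy; hence ADJ.
At position 2, choosing DET makes rule 4 impossible to satisfy; hence ADJ.
So the tagging must be: ADJ ADJ NOUN DET NOUN NOUN NOUN NOUN DET.
Rule-by-rule: rule 1 satisfied; rule 2 satisfied; rule 3 satisfied; rule 4 satisfied; rule 5 satisfied.

ADJ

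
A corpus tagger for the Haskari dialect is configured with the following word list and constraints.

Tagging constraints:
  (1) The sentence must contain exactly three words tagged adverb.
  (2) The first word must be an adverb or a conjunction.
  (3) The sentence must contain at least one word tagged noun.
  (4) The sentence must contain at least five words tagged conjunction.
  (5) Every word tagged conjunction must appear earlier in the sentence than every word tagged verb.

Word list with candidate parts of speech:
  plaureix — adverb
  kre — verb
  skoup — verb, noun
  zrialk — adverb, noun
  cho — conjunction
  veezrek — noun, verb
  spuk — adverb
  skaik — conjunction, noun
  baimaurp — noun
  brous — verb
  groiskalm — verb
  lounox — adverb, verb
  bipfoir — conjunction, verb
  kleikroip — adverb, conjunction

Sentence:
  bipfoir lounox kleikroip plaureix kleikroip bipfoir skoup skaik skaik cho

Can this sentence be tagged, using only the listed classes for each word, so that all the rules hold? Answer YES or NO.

YES

Candidates per position — 1:bipfoir {conjunction,verb}; 2:lounox {adverb,verb}; 3:kleikroip {adverb,conjunction}; 4:plaureix {adverb}; 5:kleikroip {adverb,conjunction}; 6:bipfoir {conjunction,verb}; 7:skoup {verb,noun}; 8:skaik {conjunction,noun}; 9:skaik {conjunction,noun}; 10:cho {conjunction}.
One satisfying assignment: conjunction adverb conjunction adverb adverb conjunction noun noun conjunction conjunction.
Checking: rule 1 ok; rule 2 ok; rule 3 ok; rule 4 ok; rule 5 ok.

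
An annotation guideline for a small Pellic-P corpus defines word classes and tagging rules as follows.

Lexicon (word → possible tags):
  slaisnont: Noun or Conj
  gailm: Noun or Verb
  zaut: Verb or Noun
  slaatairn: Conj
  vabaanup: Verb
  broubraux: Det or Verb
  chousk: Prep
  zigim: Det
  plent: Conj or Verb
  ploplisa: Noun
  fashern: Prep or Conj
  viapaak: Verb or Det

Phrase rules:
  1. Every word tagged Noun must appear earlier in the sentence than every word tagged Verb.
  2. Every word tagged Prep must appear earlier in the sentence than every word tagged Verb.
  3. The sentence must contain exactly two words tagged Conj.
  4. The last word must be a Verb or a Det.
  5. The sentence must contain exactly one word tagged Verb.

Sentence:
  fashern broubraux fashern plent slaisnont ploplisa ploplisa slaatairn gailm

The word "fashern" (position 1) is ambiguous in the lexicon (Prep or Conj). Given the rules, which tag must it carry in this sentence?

Candidates per position — 1:fashern {Prep,Conj}; 2:broubraux {Det,Verb}; 3:fashern {Prep,Conj}; 4:plent {Conj,Verb}; 5:slaisnont {Noun,Conj}; 6:ploplisa {Noun}; 7:ploplisa {Noun}; 8:slaatairn {Conj}; 9:gailm {Noun,Verb}.
Position 2: Verb is ruled out by rule 1; that leaves Det.
Position 4: Verb is ruled out by rule 1; that leaves Conj.
Position 5: Conj is ruled out by rule 3; that leaves Noun.
Position 9: Noun is ruled out by rule 4; that leaves Verb.
Position 1: Conj is ruled out by rule 3; that leaves Prep.
Position 3: Conj is ruled out by rule 3; that leaves Prep.
The only consistent sequence is: Prep Det Prep Conj Noun Noun Noun Conj Verb.
Check: rule 1 holds; rule 2 holds; rule 3 holds; rule 4 holds; rule 5 holds.

Prep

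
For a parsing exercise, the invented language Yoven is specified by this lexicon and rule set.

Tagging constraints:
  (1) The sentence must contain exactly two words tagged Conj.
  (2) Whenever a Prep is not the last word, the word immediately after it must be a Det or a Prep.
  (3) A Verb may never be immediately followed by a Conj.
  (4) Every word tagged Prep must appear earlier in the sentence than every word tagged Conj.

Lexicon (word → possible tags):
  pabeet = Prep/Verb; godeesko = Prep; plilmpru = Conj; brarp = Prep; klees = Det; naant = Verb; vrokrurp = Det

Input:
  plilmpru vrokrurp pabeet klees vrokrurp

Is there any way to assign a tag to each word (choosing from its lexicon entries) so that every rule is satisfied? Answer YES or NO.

Candidates per position — 1:plilmpru {Conj}; 2:vrokrurp {Det}; 3:pabeet {Prep,Verb}; 4:klees {Det}; 5:vrokrurp {Det}.
Rule 1 cannot be satisfied by any choice of tags from the lexicon.
So there is no consistent tagging.

NO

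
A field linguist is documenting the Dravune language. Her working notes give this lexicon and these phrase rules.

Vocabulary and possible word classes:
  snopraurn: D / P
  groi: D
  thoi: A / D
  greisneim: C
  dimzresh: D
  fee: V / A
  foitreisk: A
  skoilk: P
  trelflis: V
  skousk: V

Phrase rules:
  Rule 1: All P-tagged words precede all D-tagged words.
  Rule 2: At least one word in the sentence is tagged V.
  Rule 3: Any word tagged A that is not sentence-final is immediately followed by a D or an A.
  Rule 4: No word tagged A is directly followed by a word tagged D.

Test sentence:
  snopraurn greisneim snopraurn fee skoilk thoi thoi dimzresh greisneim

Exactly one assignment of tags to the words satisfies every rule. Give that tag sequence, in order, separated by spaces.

Candidates per position — 1:snopraurn {D,P}; 2:greisneim {C}; 3:snopraurn {D,P}; 4:fee {V,A}; 5:skoilk {P}; 6:thoi {A,D}; 7:thoi {A,D}; 8:dimzresh {D}; 9:greisneim {C}.
Position 1: tagging it D would leave rule 1 unsatisfiable, so it must be P.
Position 3: tagging it D would leave rule 1 unsatisfiable, so it must be P.
Position 4: tagging it A would leave rule 2 unsatisfiable, so it must be V.
Position 6: tagging it A would leave rule 4 unsatisfiable, so it must be D.
Position 7: tagging it A would leave rule 4 unsatisfiable, so it must be D.
So the tagging must be: P C P V P D D D C.
Check: rule 1 ok; rule 2 ok; rule 3 ok; rule 4 ok.

P C P V P D D D C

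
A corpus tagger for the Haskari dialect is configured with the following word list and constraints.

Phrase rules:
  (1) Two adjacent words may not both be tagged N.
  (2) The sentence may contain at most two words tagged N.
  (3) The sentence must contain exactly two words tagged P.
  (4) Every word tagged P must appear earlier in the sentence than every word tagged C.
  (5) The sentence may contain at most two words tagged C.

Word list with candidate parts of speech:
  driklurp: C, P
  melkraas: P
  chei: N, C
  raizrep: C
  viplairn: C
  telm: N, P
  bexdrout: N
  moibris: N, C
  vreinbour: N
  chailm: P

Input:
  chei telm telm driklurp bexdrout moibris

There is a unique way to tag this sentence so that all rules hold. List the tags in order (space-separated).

N P P C N C

Candidates per position — 1:chei {N,C}; 2:telm {N,P}; 3:telm {N,P}; 4:driklurp {C,P}; 5:bexdrout {N}; 6:moibris {N,C}.
If word 6 were N, no tagging could satisfy rule 1; so word 6 is C.
The remaining ambiguous positions (1, 2, 3, 4) are resolved jointly — only one combination satisfies every rule.
So the tagging must be: N P P C N C.
Check: rule 1 satisfied; rule 2 satisfied; rule 3 satisfied; rule 4 satisfied; rule 5 satisfied.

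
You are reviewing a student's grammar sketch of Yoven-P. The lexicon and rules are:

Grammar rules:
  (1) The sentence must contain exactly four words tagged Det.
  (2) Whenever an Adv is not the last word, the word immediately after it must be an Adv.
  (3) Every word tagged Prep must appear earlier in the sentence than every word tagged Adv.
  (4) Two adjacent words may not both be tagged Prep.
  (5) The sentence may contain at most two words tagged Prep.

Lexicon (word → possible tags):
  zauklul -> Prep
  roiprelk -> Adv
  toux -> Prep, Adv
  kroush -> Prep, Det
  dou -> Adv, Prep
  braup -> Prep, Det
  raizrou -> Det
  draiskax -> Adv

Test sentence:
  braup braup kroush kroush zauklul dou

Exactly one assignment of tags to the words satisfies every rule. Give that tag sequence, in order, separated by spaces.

Candidates per position — 1:braup {Prep,Det}; 2:braup {Prep,Det}; 3:kroush {Prep,Det}; 4:kroush {Prep,Det}; 5:zauklul {Prep}; 6:dou {Adv,Prep}.
At position 1, choosing Prep makes rule 1 impossible to satisfy; hence Det.
At position 2, choosing Prep makes rule 1 impossible to satisfy; hence Det.
At position 3, choosing Prep makes rule 1 impossible to satisfy; hence Det.
At position 4, choosing Prep makes rule 1 impossible to satisfy; hence Det.
At position 6, choosing Prep makes rule 4 impossible to satisfy; hence Adv.
So the tagging must be: Det Det Det Det Prep Adv.
Check: rule 1 satisfied; rule 2 satisfied; rule 3 satisfied; rule 4 satisfied; rule 5 satisfied.

Det Det Det Det Prep Adv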